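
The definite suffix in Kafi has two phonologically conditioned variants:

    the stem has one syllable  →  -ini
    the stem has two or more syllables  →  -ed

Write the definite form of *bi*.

biini

*bi* has one syllable, so the suffix is -ini, giving *biini*.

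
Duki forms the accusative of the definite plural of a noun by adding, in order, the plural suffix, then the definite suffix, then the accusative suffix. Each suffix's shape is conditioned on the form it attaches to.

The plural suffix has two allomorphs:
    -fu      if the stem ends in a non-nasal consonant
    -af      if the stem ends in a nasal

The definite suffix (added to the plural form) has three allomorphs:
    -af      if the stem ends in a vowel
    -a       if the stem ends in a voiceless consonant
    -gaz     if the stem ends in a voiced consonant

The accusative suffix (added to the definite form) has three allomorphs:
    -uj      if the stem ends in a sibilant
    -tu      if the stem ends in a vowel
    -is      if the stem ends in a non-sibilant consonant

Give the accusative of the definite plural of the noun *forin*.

*forin* — final consonant /n/ (a nasal) → -af → *forinaf*.
The plural form *forinaf*: final sound = /f/, a voiceless consonant → -a → *forinafa*.
The definite form *forinafa* — final sound /a/ (a vowel) → -tu → *forinafatu*.

forinafatu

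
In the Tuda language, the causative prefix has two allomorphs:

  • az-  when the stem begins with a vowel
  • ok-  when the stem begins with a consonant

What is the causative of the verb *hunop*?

Since the first sound of *hunop* is /h/ (a consonant), it takes ok-, giving *okhunop*.

okhunop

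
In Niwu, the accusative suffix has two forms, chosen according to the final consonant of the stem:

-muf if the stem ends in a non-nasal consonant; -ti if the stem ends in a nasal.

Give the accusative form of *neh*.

nehmuf

Since the final consonant of *neh* is /h/ (non-nasal), it takes -muf, giving *nehmuf*.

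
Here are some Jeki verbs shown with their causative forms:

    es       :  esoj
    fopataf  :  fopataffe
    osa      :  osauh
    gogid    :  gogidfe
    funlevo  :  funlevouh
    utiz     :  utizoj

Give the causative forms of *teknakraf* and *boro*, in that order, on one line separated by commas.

The suffix is conditioned by the final sound: -oj when the stem ends in a sibilant (*es*, *utiz*); -fe when the stem ends in a non-sibilant consonant (*fopataf*, *gogid*); -uh when the stem ends in a vowel (*osa*, *funlevo*).
Since the final sound of *teknakraf* is /f/ (a non-sibilant consonant), it takes -fe, giving *teknakraffe*.
Since the final sound of *boro* is /o/ (a vowel), it takes -uh, giving *borouh*.

teknakraffe, borouh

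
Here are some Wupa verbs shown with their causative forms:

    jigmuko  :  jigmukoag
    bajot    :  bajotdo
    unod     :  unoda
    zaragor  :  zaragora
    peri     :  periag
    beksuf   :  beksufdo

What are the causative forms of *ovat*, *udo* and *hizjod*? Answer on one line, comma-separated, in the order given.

The pattern is voicing of the final sound: -do when the stem ends in a voiceless consonant (*bajot*, *beksuf*); -a when the stem ends in a voiced consonant (*unod*, *zaragor*); -ag when the stem ends in a vowel (*jigmuko*, *peri*).
Since the final sound of *ovat* is /t/ (a voiceless consonant), it takes -do, giving *ovatdo*.
The final sound of *udo* is /o/, which is a vowel, so the suffix is -ag, giving *udoag*.
*hizjod* — final sound /d/ (a voiced consonant) → -a → *hizjoda*.

ovatdo, udoag, hizjoda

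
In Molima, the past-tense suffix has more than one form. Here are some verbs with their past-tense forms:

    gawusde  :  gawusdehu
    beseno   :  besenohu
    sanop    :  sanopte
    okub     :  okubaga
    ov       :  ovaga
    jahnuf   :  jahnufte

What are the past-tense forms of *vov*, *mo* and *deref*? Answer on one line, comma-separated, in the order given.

vovaga, mohu, derefte

The alternation tracks the final sound of the stem — -te when the stem ends in a voiceless consonant (*sanop*, *jahnuf*); -aga when the stem ends in a voiced consonant (*okub*, *ov*); -hu when the stem ends in a vowel (*gawusde*, *beseno*).
*vov* — final sound /v/ (a voiced consonant) → -aga → *vovaga*.
Since the final sound of *mo* is /o/ (a vowel), it takes -hu, giving *mohu*.
The final sound of *deref* is /f/, which is a voiceless consonant, so the suffix is -te, giving *derefte*.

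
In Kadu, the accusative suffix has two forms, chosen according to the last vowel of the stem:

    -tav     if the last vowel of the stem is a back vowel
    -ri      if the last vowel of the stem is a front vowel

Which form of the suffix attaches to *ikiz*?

-ri

Since the last vowel of *ikiz* is /i/ (a front vowel), it takes -ri.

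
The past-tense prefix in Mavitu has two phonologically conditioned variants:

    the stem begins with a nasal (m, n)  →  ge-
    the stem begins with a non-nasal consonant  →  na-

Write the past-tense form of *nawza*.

genawza

Since the first consonant of *nawza* is /n/ (a nasal), it takes ge-, giving *genawza*.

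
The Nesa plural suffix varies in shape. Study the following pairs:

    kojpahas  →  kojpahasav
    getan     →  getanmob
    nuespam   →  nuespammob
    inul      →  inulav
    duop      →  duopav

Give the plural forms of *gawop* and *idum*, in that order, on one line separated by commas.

The alternation tracks the final consonant of the stem — -mob when the stem ends in a nasal (*getan*, *nuespam*); -av when the stem ends in a non-nasal consonant (*kojpahas*, *inul*, *duop*).
The final consonant of *gawop* is /p/, which is non-nasal, so the suffix is -av, giving *gawopav*.
*idum*: final consonant = /m/, a nasal → -mob → *idummob*.

gawopav, idummob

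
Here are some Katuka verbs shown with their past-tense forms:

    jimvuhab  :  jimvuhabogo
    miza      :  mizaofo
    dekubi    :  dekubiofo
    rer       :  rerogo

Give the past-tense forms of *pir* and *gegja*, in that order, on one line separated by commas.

pirogo, gegjaofo

The alternation tracks the final sound of the stem — -ogo when the stem ends in a consonant (*jimvuhab*, *rer*); -ofo when the stem ends in a vowel (*miza*, *dekubi*).
Since the final sound of *pir* is /r/ (a consonant), it takes -ogo, giving *pirogo*.
*gegja*: final sound = /a/, a vowel → -ofo → *gegjaofo*.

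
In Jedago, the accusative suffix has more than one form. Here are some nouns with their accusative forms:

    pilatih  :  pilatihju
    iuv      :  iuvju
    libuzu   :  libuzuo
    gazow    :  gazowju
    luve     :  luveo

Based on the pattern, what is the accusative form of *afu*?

Looking at the final sound of each stem: -ju when the stem ends in a consonant (*pilatih*, *iuv*, *gazow*); -o when the stem ends in a vowel (*libuzu*, *luve*).
*afu*: final sound = /u/, a vowel → -o → *afuo*.

afuo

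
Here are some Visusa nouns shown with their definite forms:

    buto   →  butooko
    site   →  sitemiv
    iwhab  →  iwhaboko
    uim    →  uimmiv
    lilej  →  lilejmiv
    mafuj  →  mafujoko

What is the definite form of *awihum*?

The alternation tracks the last vowel of the stem — -miv when the last vowel of the stem is a front vowel (*site*, *uim*, *lilej*); -oko when the last vowel of the stem is a back vowel (*buto*, *iwhab*, *mafuj*).
*awihum*: last vowel = /u/, a back vowel → -oko → *awihumoko*.

awihumoko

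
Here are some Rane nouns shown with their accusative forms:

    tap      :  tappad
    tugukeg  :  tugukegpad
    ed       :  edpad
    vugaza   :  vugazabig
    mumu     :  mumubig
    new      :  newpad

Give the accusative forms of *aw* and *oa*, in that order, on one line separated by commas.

The suffix is conditioned by the final sound: -pad when the stem ends in a consonant (*tap*, *tugukeg*, *ed*, *new*); -big when the stem ends in a vowel (*vugaza*, *mumu*).
*aw*: final sound = /w/, a consonant → -pad → *awpad*.
*oa*: final sound = /a/, a vowel → -big → *oabig*.

awpad, oabig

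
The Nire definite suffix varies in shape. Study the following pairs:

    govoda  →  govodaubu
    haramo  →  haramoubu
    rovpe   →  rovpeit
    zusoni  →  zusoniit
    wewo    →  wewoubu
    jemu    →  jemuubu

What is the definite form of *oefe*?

Looking at the last vowel of each stem: -it when the last vowel of the stem is a front vowel (*rovpe*, *zusoni*); -ubu when the last vowel of the stem is a back vowel (*govoda*, *haramo*, *wewo*, *jemu*).
*oefe*: last vowel = /e/, a front vowel → -it → *oefeit*.

oefeit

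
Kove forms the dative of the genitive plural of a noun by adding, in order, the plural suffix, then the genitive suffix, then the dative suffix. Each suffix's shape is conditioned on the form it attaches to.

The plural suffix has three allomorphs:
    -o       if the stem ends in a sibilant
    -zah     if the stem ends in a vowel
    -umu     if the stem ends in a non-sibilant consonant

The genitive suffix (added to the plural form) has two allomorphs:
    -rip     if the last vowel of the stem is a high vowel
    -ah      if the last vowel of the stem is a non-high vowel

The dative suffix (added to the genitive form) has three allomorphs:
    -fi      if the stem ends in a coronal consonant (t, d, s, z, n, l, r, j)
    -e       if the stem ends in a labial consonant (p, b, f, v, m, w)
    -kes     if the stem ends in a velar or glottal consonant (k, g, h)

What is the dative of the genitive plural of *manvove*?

manvovezahahkes

The final sound of *manvove* is /e/, which is a vowel, so the plural suffix is -zah, giving *manvovezah*.
The plural form *manvovezah* — last vowel /a/ (a non-high vowel) → -ah → *manvovezahah*.
Since the final consonant of the genitive form *manvovezahah* is /h/ (velar/glottal), it takes -kes, giving *manvovezahahkes*.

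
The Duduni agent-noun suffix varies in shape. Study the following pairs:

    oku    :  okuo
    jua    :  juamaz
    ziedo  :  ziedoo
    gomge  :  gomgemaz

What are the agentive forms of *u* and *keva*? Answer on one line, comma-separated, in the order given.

The alternation tracks the last vowel of the stem — -o when the last vowel of the stem is a rounded vowel (*oku*, *ziedo*); -maz when the last vowel of the stem is an unrounded vowel (*jua*, *gomge*).
*u*: last vowel = /u/, a rounded vowel → -o → *uo*.
*keva* — last vowel /a/ (an unrounded vowel) → -maz → *kevamaz*.

uo, kevamaz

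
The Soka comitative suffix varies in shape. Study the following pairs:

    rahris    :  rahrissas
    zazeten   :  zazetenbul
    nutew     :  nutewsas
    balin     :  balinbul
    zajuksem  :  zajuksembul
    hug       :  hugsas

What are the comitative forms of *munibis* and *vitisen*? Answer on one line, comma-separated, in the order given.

The pattern is nasality of the final consonant: -bul when the stem ends in a nasal (*zazeten*, *balin*, *zajuksem*); -sas when the stem ends in a non-nasal consonant (*rahris*, *nutew*, *hug*).
*munibis* — final consonant /s/ (non-nasal) → -sas → *munibissas*.
*vitisen*: final consonant = /n/, a nasal → -bul → *vitisenbul*.

munibissas, vitisenbul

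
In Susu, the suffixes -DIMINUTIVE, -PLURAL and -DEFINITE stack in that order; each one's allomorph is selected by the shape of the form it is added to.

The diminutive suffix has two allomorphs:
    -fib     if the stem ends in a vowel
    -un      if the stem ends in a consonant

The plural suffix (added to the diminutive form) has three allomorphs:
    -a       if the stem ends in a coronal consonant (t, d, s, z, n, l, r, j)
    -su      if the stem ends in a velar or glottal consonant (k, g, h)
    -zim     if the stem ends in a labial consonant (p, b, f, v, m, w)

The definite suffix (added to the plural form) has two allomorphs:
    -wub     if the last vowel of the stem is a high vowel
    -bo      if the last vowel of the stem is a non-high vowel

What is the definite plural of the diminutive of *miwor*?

miworunabo

Since the final sound of *miwor* is /r/ (a consonant), it takes -un, giving *miworun*.
Since the final consonant of the diminutive form *miworun* is /n/ (coronal), it takes -a, giving *miworuna*.
The plural form *miworuna* — last vowel /a/ (a non-high vowel) → -bo → *miworunabo*.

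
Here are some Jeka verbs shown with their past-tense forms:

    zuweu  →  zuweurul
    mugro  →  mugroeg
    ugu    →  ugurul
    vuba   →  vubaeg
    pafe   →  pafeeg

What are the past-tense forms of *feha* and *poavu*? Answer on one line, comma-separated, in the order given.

fehaeg, poavurul

Looking at the last vowel of each stem: -rul when the last vowel of the stem is a high vowel (*zuweu*, *ugu*); -eg when the last vowel of the stem is a non-high vowel (*mugro*, *vuba*, *pafe*).
*feha* — last vowel /a/ (a non-high vowel) → -eg → *fehaeg*.
*poavu* — last vowel /u/ (a high vowel) → -rul → *poavurul*.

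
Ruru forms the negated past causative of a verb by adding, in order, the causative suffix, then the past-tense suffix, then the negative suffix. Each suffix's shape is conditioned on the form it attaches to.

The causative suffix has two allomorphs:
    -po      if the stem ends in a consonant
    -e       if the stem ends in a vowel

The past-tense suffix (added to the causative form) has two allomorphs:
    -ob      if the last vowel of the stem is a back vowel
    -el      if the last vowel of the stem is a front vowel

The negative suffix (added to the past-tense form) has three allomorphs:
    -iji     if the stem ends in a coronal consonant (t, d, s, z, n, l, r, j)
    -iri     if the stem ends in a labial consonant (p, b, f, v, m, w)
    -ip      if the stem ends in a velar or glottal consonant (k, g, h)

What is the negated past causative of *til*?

tilpoobiri

The final sound of *til* is /l/, which is a consonant, so the causative suffix is -po, giving *tilpo*.
The causative form *tilpo* — last vowel /o/ (a back vowel) → -ob → *tilpoob*.
Since the final consonant of the past-tense form *tilpoob* is /b/ (labial), it takes -iri, giving *tilpoobiri*.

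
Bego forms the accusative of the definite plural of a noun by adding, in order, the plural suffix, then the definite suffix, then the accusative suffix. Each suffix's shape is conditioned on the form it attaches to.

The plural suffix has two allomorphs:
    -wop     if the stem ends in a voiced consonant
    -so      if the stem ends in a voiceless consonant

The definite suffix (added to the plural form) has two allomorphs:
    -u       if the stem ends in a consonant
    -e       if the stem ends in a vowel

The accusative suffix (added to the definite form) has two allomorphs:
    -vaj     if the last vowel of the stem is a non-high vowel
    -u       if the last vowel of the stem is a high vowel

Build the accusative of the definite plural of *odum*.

odumwopuu

Since the final consonant of *odum* is /m/ (voiced), it takes -wop, giving *odumwop*.
The final sound of the plural form *odumwop* is /p/, which is a consonant, so the definite suffix is -u, giving *odumwopu*.
The definite form *odumwopu* — last vowel /u/ (a high vowel) → -u → *odumwopuu*.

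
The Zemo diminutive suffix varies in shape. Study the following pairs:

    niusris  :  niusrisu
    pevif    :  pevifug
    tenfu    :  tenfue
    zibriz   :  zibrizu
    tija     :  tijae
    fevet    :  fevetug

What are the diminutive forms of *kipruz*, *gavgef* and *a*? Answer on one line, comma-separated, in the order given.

The pattern is sibilance of the final sound: -u when the stem ends in a sibilant (*niusris*, *zibriz*); -ug when the stem ends in a non-sibilant consonant (*pevif*, *fevet*); -e when the stem ends in a vowel (*tenfu*, *tija*).
Since the final sound of *kipruz* is /z/ (a sibilant), it takes -u, giving *kipruzu*.
The final sound of *gavgef* is /f/, which is a non-sibilant consonant, so the suffix is -ug, giving *gavgefug*.
The final sound of *a* is /a/, which is a vowel, so the suffix is -e, giving *ae*.

kipruzu, gavgefug, ae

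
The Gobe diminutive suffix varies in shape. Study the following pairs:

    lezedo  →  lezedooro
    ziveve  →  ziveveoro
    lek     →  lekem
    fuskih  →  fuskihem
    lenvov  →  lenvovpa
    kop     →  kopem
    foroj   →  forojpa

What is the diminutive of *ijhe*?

ijheoro

Looking at the final sound of each stem: -em when the stem ends in a voiceless consonant (*lek*, *fuskih*, *kop*); -pa when the stem ends in a voiced consonant (*lenvov*, *foroj*); -oro when the stem ends in a vowel (*lezedo*, *ziveve*).
*ijhe*: final sound = /e/, a vowel → -oro → *ijheoro*.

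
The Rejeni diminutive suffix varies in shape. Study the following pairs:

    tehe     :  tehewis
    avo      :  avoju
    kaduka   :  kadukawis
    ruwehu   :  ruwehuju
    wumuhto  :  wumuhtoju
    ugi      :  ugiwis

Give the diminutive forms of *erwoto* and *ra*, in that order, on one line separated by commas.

erwotoju, rawis

The pattern is rounding harmony: -ju when the last vowel of the stem is a rounded vowel (*avo*, *ruwehu*, *wumuhto*); -wis when the last vowel of the stem is an unrounded vowel (*tehe*, *kaduka*, *ugi*).
*erwoto* — last vowel /o/ (a rounded vowel) → -ju → *erwotoju*.
Since the last vowel of *ra* is /a/ (an unrounded vowel), it takes -wis, giving *rawis*.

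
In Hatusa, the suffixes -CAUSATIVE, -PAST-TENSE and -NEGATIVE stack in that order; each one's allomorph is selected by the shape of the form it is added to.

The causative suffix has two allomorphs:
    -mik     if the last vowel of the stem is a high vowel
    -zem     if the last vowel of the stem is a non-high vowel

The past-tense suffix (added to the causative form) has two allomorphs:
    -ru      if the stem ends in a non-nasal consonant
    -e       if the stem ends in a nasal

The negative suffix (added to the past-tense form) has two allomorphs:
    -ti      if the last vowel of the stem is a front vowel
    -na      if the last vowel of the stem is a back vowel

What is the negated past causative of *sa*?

The last vowel of *sa* is /a/, which is a non-high vowel, so the causative suffix is -zem, giving *sazem*.
The causative form *sazem*: final consonant = /m/, a nasal → -e → *sazeme*.
The past-tense form *sazeme* — last vowel /e/ (a front vowel) → -ti → *sazemeti*.

sazemeti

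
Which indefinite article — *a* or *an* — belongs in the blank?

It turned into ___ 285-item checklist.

The indefinite article is chosen by the initial *sound* of the following word, not its spelling.
The number *285* is spoken "two hundred …", beginning with /tuː/ — a consonant sound.
So the article is *a*: It turned into a 285-item checklist.

a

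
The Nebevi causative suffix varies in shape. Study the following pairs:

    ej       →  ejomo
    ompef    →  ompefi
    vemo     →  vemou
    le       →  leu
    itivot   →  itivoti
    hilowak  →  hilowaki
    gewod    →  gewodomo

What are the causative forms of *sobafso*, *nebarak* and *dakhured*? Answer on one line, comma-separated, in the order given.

The pattern is voicing of the final sound: -i when the stem ends in a voiceless consonant (*ompef*, *itivot*, *hilowak*); -omo when the stem ends in a voiced consonant (*ej*, *gewod*); -u when the stem ends in a vowel (*vemo*, *le*).
*sobafso*: final sound = /o/, a vowel → -u → *sobafsou*.
*nebarak* — final sound /k/ (a voiceless consonant) → -i → *nebaraki*.
*dakhured*: final sound = /d/, a voiced consonant → -omo → *dakhuredomo*.

sobafsou, nebaraki, dakhuredomo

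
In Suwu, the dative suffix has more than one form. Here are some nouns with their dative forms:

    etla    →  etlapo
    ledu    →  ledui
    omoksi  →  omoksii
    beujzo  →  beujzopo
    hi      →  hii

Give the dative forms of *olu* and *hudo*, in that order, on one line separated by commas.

olui, hudopo

The alternation tracks the last vowel of the stem — -i when the last vowel of the stem is a high vowel (*ledu*, *omoksi*, *hi*); -po when the last vowel of the stem is a non-high vowel (*etla*, *beujzo*).
The last vowel of *olu* is /u/, which is a high vowel, so the suffix is -i, giving *olui*.
Since the last vowel of *hudo* is /o/ (a non-high vowel), it takes -po, giving *hudopo*.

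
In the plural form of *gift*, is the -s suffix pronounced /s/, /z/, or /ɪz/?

/s/

The stem *gift* ends in a voiceless non-sibilant consonant.
The plural suffix surfaces as /ɪz/ after sibilants, /s/ after other voiceless consonants, and /z/ after other voiced sounds.
So the plural -s on *gift* is pronounced /s/.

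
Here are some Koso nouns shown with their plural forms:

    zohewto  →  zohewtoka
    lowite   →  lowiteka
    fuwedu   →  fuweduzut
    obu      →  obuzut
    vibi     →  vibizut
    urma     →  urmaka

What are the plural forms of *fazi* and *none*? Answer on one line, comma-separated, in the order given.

fazizut, noneka

The suffix is conditioned by the last vowel: -zut when the last vowel of the stem is a high vowel (*fuwedu*, *obu*, *vibi*); -ka when the last vowel of the stem is a non-high vowel (*zohewto*, *lowite*, *urma*).
Since the last vowel of *fazi* is /i/ (a high vowel), it takes -zut, giving *fazizut*.
Since the last vowel of *none* is /e/ (a non-high vowel), it takes -ka, giving *noneka*.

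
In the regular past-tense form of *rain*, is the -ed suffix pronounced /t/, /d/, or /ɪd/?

The stem *rain* ends in a voiced sound other than /d/.
The -ed suffix is realized as /ɪd/ after /t, d/; as /t/ after other voiceless consonants; and as /d/ after other voiced sounds.
So -ed on *rain* is pronounced /d/.

/d/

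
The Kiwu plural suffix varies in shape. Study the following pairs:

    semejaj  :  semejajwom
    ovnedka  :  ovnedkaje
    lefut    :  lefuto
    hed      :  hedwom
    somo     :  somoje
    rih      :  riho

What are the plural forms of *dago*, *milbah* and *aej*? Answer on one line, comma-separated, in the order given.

The pattern is voicing of the final sound: -o when the stem ends in a voiceless consonant (*lefut*, *rih*); -wom when the stem ends in a voiced consonant (*semejaj*, *hed*); -je when the stem ends in a vowel (*ovnedka*, *somo*).
*dago*: final sound = /o/, a vowel → -je → *dagoje*.
*milbah* — final sound /h/ (a voiceless consonant) → -o → *milbaho*.
Since the final sound of *aej* is /j/ (a voiced consonant), it takes -wom, giving *aejwom*.

dagoje, milbaho, aejwom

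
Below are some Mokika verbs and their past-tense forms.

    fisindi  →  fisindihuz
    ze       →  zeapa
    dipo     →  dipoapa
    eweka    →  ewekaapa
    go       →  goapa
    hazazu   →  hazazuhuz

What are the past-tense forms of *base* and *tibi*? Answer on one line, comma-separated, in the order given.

baseapa, tibihuz

The suffix is conditioned by the last vowel: -huz when the last vowel of the stem is a high vowel (*fisindi*, *hazazu*); -apa when the last vowel of the stem is a non-high vowel (*ze*, *dipo*, *eweka*, *go*).
*base*: last vowel = /e/, a non-high vowel → -apa → *baseapa*.
The last vowel of *tibi* is /i/, which is a high vowel, so the suffix is -huz, giving *tibihuz*.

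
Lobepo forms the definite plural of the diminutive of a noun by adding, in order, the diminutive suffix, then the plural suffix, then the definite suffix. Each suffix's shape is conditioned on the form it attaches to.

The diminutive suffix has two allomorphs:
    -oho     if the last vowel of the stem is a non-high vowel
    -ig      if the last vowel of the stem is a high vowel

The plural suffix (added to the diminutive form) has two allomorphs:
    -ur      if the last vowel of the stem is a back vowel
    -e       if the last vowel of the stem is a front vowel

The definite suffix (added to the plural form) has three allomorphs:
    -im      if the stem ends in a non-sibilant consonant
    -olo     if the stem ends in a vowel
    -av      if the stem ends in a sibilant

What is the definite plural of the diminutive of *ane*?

aneohourim

*ane*: last vowel = /e/, a non-high vowel → -oho → *aneoho*.
The diminutive form *aneoho* — last vowel /o/ (a back vowel) → -ur → *aneohour*.
The plural form *aneohour*: final sound = /r/, a non-sibilant consonant → -im → *aneohourim*.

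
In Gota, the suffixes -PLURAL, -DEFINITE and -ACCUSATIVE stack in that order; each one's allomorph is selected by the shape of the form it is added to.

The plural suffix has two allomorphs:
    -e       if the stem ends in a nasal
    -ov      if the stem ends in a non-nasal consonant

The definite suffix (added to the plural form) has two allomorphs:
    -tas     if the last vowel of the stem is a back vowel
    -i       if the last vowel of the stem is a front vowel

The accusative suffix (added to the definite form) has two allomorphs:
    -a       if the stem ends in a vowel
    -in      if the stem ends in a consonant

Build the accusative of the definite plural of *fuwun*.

The final consonant of *fuwun* is /n/, which is a nasal, so the plural suffix is -e, giving *fuwune*.
Since the last vowel of the plural form *fuwune* is /e/ (a front vowel), it takes -i, giving *fuwunei*.
Since the final sound of the definite form *fuwunei* is /i/ (a vowel), it takes -a, giving *fuwuneia*.

fuwuneia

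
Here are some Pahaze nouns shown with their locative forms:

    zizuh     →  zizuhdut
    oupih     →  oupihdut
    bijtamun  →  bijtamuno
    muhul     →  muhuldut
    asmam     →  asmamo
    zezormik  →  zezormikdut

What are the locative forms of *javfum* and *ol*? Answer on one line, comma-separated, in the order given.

javfumo, oldut

The pattern is nasality of the final consonant: -o when the stem ends in a nasal (*bijtamun*, *asmam*); -dut when the stem ends in a non-nasal consonant (*zizuh*, *oupih*, *muhul*, *zezormik*).
*javfum*: final consonant = /m/, a nasal → -o → *javfumo*.
*ol* — final consonant /l/ (non-nasal) → -dut → *oldut*.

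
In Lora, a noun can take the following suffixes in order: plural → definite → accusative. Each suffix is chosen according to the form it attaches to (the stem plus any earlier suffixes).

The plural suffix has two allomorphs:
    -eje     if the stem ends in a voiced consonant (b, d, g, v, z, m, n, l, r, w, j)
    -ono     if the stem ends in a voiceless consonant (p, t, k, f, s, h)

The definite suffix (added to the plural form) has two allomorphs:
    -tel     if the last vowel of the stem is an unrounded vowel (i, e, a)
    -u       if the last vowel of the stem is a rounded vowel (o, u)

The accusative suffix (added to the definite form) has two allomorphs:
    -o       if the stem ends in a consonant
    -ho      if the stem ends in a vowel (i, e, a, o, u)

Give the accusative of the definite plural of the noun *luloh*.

lulohonouho

*luloh* — final consonant /h/ (voiceless) → -ono → *lulohono*.
The last vowel of the plural form *lulohono* is /o/, which is a rounded vowel, so the definite suffix is -u, giving *lulohonou*.
The definite form *lulohonou* — final sound /u/ (a vowel) → -ho → *lulohonouho*.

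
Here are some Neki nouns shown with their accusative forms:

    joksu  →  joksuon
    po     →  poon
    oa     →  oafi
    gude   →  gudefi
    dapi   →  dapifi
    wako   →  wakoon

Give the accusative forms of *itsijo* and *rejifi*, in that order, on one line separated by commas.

itsijoon, rejififi

The pattern is rounding harmony: -on when the last vowel of the stem is a rounded vowel (*joksu*, *po*, *wako*); -fi when the last vowel of the stem is an unrounded vowel (*oa*, *gude*, *dapi*).
The last vowel of *itsijo* is /o/, which is a rounded vowel, so the suffix is -on, giving *itsijoon*.
*rejifi*: last vowel = /i/, an unrounded vowel → -fi → *rejififi*.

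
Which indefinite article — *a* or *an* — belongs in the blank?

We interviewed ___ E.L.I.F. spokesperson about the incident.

an

The indefinite article is chosen by the initial *sound* of the following word, not its spelling.
The initialism *E.L.I.F.* is read letter by letter; the first letter, E, is pronounced /iː/, which begins with a vowel sound.
So the article is *an*: We interviewed an E.L.I.F. spokesperson about the incident.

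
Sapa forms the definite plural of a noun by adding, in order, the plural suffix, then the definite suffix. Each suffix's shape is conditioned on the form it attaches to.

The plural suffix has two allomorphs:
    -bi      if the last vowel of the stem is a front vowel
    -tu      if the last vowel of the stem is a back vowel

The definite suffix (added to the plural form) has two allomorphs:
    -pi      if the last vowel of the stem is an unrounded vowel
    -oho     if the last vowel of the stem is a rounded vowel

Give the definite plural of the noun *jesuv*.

*jesuv* — last vowel /u/ (a back vowel) → -tu → *jesuvtu*.
The plural form *jesuvtu* — last vowel /u/ (a rounded vowel) → -oho → *jesuvtuoho*.

jesuvtuoho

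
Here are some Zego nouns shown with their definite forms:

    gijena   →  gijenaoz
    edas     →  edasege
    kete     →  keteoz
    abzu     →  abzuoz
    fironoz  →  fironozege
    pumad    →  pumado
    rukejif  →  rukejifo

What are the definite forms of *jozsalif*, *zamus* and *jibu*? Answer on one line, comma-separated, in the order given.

The pattern is sibilance of the final sound: -ege when the stem ends in a sibilant (*edas*, *fironoz*); -o when the stem ends in a non-sibilant consonant (*pumad*, *rukejif*); -oz when the stem ends in a vowel (*gijena*, *kete*, *abzu*).
Since the final sound of *jozsalif* is /f/ (a non-sibilant consonant), it takes -o, giving *jozsalifo*.
The final sound of *zamus* is /s/, which is a sibilant, so the suffix is -ege, giving *zamusege*.
*jibu*: final sound = /u/, a vowel → -oz → *jibuoz*.

jozsalifo, zamusege, jibuoz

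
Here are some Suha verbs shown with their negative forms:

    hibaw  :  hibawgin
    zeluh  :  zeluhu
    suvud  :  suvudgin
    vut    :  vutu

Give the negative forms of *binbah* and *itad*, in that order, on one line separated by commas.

Looking at the final consonant of each stem: -u when the stem ends in a voiceless consonant (*zeluh*, *vut*); -gin when the stem ends in a voiced consonant (*hibaw*, *suvud*).
*binbah*: final consonant = /h/, voiceless → -u → *binbahu*.
Since the final consonant of *itad* is /d/ (voiced), it takes -gin, giving *itadgin*.

binbahu, itadgin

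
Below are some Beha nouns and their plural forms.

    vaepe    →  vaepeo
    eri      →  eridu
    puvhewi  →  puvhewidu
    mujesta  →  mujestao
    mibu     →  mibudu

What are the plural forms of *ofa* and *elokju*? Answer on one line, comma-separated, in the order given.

The pattern is height harmony: -du when the last vowel of the stem is a high vowel (*eri*, *puvhewi*, *mibu*); -o when the last vowel of the stem is a non-high vowel (*vaepe*, *mujesta*).
Since the last vowel of *ofa* is /a/ (a non-high vowel), it takes -o, giving *ofao*.
*elokju* — last vowel /u/ (a high vowel) → -du → *elokjudu*.

ofao, elokjudu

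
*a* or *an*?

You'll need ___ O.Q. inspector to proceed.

an

The indefinite article is chosen by the initial *sound* of the following word, not its spelling.
The initialism *O.Q.* is read letter by letter; the first letter, O, is pronounced /oʊ/, which begins with a vowel sound.
So the article is *an*: You'll need an O.Q. inspector to proceed.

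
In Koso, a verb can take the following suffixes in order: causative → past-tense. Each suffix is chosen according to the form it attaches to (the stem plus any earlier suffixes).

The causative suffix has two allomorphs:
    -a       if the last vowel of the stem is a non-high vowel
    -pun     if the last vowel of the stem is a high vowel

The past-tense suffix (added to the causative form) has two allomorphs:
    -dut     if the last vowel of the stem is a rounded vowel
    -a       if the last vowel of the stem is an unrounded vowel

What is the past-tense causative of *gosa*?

The last vowel of *gosa* is /a/, which is a non-high vowel, so the causative suffix is -a, giving *gosaa*.
The last vowel of the causative form *gosaa* is /a/, which is an unrounded vowel, so the past-tense suffix is -a, giving *gosaaa*.

gosaaa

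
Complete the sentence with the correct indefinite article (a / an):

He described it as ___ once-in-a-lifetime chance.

a

The indefinite article is chosen by the initial *sound* of the following word, not its spelling.
*once-in-a-lifetime* begins with the sound /wʌ/ (*once* pronounced with initial /w/) — a consonant sound.
So the article is *a*: He described it as a once-in-a-lifetime chance.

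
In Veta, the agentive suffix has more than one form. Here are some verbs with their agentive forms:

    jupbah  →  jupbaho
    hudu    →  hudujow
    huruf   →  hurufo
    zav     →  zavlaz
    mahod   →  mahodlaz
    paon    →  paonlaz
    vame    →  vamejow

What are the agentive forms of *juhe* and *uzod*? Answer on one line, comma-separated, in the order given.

Looking at the final sound of each stem: -o when the stem ends in a voiceless consonant (*jupbah*, *huruf*); -laz when the stem ends in a voiced consonant (*zav*, *mahod*, *paon*); -jow when the stem ends in a vowel (*hudu*, *vame*).
The final sound of *juhe* is /e/, which is a vowel, so the suffix is -jow, giving *juhejow*.
*uzod* — final sound /d/ (a voiced consonant) → -laz → *uzodlaz*.

juhejow, uzodlaz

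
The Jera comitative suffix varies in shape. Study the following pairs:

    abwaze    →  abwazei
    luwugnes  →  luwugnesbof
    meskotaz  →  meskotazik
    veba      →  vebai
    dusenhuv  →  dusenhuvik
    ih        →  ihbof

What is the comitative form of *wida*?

widai

The alternation tracks the final sound of the stem — -bof when the stem ends in a voiceless consonant (*luwugnes*, *ih*); -ik when the stem ends in a voiced consonant (*meskotaz*, *dusenhuv*); -i when the stem ends in a vowel (*abwaze*, *veba*).
*wida* — final sound /a/ (a vowel) → -i → *widai*.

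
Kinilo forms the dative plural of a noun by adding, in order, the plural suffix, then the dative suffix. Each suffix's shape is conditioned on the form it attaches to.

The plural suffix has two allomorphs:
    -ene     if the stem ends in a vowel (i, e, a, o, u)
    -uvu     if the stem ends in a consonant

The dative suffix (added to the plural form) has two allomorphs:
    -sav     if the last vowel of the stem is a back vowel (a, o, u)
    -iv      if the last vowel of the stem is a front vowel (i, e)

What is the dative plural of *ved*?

veduvusav

*ved* — final sound /d/ (a consonant) → -uvu → *veduvu*.
The plural form *veduvu*: last vowel = /u/, a back vowel → -sav → *veduvusav*.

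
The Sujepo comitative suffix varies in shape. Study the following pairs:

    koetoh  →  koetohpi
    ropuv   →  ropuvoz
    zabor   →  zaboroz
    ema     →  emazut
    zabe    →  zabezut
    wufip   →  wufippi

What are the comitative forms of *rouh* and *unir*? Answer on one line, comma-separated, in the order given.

Looking at the final sound of each stem: -pi when the stem ends in a voiceless consonant (*koetoh*, *wufip*); -oz when the stem ends in a voiced consonant (*ropuv*, *zabor*); -zut when the stem ends in a vowel (*ema*, *zabe*).
*rouh* — final sound /h/ (a voiceless consonant) → -pi → *rouhpi*.
*unir*: final sound = /r/, a voiced consonant → -oz → *uniroz*.

rouhpi, uniroz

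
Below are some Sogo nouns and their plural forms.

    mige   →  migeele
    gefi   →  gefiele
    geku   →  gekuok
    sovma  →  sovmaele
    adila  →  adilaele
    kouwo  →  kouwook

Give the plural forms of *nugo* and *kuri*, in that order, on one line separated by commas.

Looking at the last vowel of each stem: -ok when the last vowel of the stem is a rounded vowel (*geku*, *kouwo*); -ele when the last vowel of the stem is an unrounded vowel (*mige*, *gefi*, *sovma*, *adila*).
Since the last vowel of *nugo* is /o/ (a rounded vowel), it takes -ok, giving *nugook*.
*kuri*: last vowel = /i/, an unrounded vowel → -ele → *kuriele*.

nugook, kuriele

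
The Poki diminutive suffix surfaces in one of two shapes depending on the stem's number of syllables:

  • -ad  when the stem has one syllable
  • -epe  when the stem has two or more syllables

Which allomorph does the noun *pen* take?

*pen* has one syllable, so the suffix is -ad.

-ad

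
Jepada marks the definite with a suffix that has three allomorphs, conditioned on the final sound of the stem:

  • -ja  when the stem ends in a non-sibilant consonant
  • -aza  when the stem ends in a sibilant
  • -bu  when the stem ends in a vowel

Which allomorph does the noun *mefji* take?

-bu

*mefji*: final sound = /i/, a vowel → -bu.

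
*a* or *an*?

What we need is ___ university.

a

The indefinite article is chosen by the initial *sound* of the following word, not its spelling.
*university* begins with the sound /juː/ (u pronounced /juː/) — a consonant sound.
So the article is *a*: What we need is a university.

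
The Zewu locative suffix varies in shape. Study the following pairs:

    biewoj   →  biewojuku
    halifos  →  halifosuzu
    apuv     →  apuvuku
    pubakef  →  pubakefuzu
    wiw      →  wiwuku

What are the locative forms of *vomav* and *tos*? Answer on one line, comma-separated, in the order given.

Looking at the final consonant of each stem: -uzu when the stem ends in a voiceless consonant (*halifos*, *pubakef*); -uku when the stem ends in a voiced consonant (*biewoj*, *apuv*, *wiw*).
Since the final consonant of *vomav* is /v/ (voiced), it takes -uku, giving *vomavuku*.
The final consonant of *tos* is /s/, which is voiceless, so the suffix is -uzu, giving *tosuzu*.

vomavuku, tosuzu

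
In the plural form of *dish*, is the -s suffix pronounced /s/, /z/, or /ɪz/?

The stem *dish* ends in a sibilant (/s, z, ʃ, ʒ, tʃ, dʒ/).
The plural suffix surfaces as /ɪz/ after sibilants, /s/ after other voiceless consonants, and /z/ after other voiced sounds.
So the plural -s on *dish* is pronounced /ɪz/.

/ɪz/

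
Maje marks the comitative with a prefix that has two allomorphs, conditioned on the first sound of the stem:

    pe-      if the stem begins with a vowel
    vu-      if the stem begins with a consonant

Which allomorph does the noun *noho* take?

vu-

*noho* — first sound /n/ (a consonant) → vu-.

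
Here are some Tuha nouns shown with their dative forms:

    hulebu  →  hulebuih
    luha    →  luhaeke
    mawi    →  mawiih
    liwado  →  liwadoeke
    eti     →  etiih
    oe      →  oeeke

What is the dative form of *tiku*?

Looking at the last vowel of each stem: -ih when the last vowel of the stem is a high vowel (*hulebu*, *mawi*, *eti*); -eke when the last vowel of the stem is a non-high vowel (*luha*, *liwado*, *oe*).
Since the last vowel of *tiku* is /u/ (a high vowel), it takes -ih, giving *tikuih*.

tikuih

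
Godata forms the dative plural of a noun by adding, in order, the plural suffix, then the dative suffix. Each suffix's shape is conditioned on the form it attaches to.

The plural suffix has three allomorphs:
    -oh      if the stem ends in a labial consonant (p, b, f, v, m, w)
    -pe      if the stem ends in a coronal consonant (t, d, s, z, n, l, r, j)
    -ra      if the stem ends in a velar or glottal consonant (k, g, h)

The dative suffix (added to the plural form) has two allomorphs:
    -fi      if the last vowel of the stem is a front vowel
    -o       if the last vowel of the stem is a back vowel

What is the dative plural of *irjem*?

*irjem* — final consonant /m/ (labial) → -oh → *irjemoh*.
The last vowel of the plural form *irjemoh* is /o/, which is a back vowel, so the dative suffix is -o, giving *irjemoho*.

irjemoho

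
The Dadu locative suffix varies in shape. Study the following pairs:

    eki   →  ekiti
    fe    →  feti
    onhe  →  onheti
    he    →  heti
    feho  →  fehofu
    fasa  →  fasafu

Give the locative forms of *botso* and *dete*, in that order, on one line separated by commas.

botsofu, deteti

The suffix is conditioned by the last vowel: -ti when the last vowel of the stem is a front vowel (*eki*, *fe*, *onhe*, *he*); -fu when the last vowel of the stem is a back vowel (*feho*, *fasa*).
The last vowel of *botso* is /o/, which is a back vowel, so the suffix is -fu, giving *botsofu*.
*dete* — last vowel /e/ (a front vowel) → -ti → *deteti*.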